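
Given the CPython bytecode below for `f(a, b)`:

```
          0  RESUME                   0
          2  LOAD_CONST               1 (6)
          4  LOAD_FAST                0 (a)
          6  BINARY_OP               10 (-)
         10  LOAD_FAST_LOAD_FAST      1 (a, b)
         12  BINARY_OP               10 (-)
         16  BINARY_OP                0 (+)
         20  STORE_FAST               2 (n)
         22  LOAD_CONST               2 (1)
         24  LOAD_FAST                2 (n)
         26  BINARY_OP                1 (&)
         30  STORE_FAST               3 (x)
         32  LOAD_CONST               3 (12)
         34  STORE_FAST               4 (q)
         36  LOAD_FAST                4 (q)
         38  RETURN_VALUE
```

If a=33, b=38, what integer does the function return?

LOAD_CONST → push 6. Stack: [6]
LOAD_FAST a → push 33. Stack: [6, 33]
BINARY_OP - → 6 - 33 = -27. Stack: [-27]
LOAD_FAST_LOAD_FAST a,b → push 33,38. Stack: [-27, 33, 38]
BINARY_OP - → 33 - 38 = -5. Stack: [-27, -5]
BINARY_OP + → -27 + -5 = -32. Stack: [-32]
STORE_FAST n → n=-32. Stack: []
LOAD_CONST → push 1. Stack: [1]
LOAD_FAST n → push -32. Stack: [1, -32]
BINARY_OP & → 1 & -32 = 0. Stack: [0]
STORE_FAST x → x=0. Stack: []
LOAD_CONST → push 12. Stack: [12]
STORE_FAST q → q=12. Stack: []
LOAD_FAST q → push 12. Stack: [12]
RETURN_VALUE → return 12.

12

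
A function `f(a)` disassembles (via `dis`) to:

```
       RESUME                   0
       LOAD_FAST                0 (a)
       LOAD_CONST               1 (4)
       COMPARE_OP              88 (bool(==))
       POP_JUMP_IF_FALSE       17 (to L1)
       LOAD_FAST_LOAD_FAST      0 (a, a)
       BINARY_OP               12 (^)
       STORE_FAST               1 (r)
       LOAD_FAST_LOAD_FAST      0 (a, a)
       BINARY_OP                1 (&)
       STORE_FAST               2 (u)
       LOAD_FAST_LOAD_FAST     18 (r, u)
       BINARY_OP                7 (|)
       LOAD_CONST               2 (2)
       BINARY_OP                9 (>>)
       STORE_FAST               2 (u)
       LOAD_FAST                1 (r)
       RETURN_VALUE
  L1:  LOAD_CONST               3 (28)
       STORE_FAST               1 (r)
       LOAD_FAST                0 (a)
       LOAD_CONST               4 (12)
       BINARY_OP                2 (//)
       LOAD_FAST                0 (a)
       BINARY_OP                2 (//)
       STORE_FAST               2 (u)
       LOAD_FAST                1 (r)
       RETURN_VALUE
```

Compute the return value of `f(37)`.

LOAD_FAST a → push 37. Stack: [37]
LOAD_CONST → push 4. Stack: [37, 4]
COMPARE_OP bool(==) → 37 vs 4 = False. Stack: [False]
POP_JUMP_IF_FALSE → pop False; jump. Stack: []
LOAD_CONST → push 28. Stack: [28]
STORE_FAST r → r=28. Stack: []
LOAD_FAST a → push 37. Stack: [37]
LOAD_CONST → push 12. Stack: [37, 12]
BINARY_OP // → 37 // 12 = 3. Stack: [3]
LOAD_FAST a → push 37. Stack: [3, 37]
BINARY_OP // → 3 // 37 = 0. Stack: [0]
STORE_FAST u → u=0. Stack: []
LOAD_FAST r → push 28. Stack: [28]
RETURN_VALUE → return 28.

28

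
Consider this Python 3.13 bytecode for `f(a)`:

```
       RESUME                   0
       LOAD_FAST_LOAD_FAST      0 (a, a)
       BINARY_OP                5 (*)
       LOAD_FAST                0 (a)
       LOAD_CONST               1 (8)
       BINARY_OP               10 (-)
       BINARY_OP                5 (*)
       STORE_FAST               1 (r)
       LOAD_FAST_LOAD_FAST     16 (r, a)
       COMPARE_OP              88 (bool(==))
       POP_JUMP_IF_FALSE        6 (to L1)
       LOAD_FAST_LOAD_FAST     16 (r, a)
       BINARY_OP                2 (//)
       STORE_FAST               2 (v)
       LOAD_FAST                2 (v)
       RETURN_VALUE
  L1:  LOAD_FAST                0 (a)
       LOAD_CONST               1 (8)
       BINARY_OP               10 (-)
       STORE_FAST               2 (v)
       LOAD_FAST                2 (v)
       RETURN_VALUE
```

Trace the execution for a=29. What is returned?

21

LOAD_FAST_LOAD_FAST a,a → push 29,29. Stack: [29, 29]
BINARY_OP * → 29 * 29 = 841. Stack: [841]
LOAD_FAST a → push 29. Stack: [841, 29]
LOAD_CONST → push 8. Stack: [841, 29, 8]
BINARY_OP - → 29 - 8 = 21. Stack: [841, 21]
BINARY_OP * → 841 * 21 = 17661. Stack: [17661]
STORE_FAST r → r=17661. Stack: []
LOAD_FAST_LOAD_FAST r,a → push 17661,29. Stack: [17661, 29]
COMPARE_OP bool(==) → 17661 vs 29 = False. Stack: [False]
POP_JUMP_IF_FALSE → pop False; jump. Stack: []
LOAD_FAST a → push 29. Stack: [29]
LOAD_CONST → push 8. Stack: [29, 8]
BINARY_OP - → 29 - 8 = 21. Stack: [21]
STORE_FAST v → v=21. Stack: []
LOAD_FAST v → push 21. Stack: [21]
RETURN_VALUE → return 21.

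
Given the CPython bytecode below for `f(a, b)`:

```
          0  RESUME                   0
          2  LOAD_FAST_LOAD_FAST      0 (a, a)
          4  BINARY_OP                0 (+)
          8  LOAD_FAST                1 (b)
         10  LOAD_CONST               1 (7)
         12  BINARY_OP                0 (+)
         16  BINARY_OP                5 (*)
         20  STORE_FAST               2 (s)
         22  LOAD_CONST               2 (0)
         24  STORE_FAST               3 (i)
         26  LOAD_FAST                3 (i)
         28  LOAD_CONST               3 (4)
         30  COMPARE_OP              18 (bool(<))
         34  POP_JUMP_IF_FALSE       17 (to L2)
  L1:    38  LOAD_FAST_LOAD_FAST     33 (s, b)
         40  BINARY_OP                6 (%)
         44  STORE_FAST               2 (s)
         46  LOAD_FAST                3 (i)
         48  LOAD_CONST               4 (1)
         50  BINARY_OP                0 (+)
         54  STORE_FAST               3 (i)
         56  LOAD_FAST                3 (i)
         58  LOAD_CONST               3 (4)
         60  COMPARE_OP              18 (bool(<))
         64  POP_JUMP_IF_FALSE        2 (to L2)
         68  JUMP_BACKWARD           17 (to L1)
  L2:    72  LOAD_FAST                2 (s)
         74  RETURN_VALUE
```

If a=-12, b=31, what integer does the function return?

LOAD_FAST_LOAD_FAST a,a → push -12,-12. Stack: [-12, -12]
BINARY_OP + → -12 + -12 = -24. Stack: [-24]
LOAD_FAST b → push 31. Stack: [-24, 31]
LOAD_CONST → push 7. Stack: [-24, 31, 7]
BINARY_OP + → 31 + 7 = 38. Stack: [-24, 38]
BINARY_OP * → -24 * 38 = -912. Stack: [-912]
STORE_FAST s → s=-912. Stack: []
LOAD_CONST → push 0. Stack: [0]
STORE_FAST i → i=0. Stack: []
LOAD_FAST i → push 0. Stack: [0]
LOAD_CONST → push 4. Stack: [0, 4]
COMPARE_OP bool(<) → 0 vs 4 = True. Stack: [True]
POP_JUMP_IF_FALSE → pop True; no jump. Stack: []
LOAD_FAST_LOAD_FAST s,b → push -912,31. Stack: [-912, 31]
BINARY_OP % → -912 % 31 = 18. Stack: [18]
STORE_FAST s → s=18. Stack: []
LOAD_FAST i → push 0. Stack: [0]
LOAD_CONST → push 1. Stack: [0, 1]
BINARY_OP + → 0 + 1 = 1. Stack: [1]
STORE_FAST i → i=1. Stack: []
LOAD_FAST i → push 1. Stack: [1]
LOAD_CONST → push 4. Stack: [1, 4]
COMPARE_OP bool(<) → 1 vs 4 = True. Stack: [True]
POP_JUMP_IF_FALSE → pop True; no jump. Stack: []
LOAD_FAST_LOAD_FAST s,b → push 18,31. Stack: [18, 31]
BINARY_OP % → 18 % 31 = 18. Stack: [18]
STORE_FAST s → s=18. Stack: []
LOAD_FAST i → push 1. Stack: [1]
LOAD_CONST → push 1. Stack: [1, 1]
BINARY_OP + → 1 + 1 = 2. Stack: [2]
STORE_FAST i → i=2. Stack: []
LOAD_FAST i → push 2. Stack: [2]
LOAD_CONST → push 4. Stack: [2, 4]
COMPARE_OP bool(<) → 2 vs 4 = True. Stack: [True]
POP_JUMP_IF_FALSE → pop True; no jump. Stack: []
LOAD_FAST_LOAD_FAST s,b → push 18,31. Stack: [18, 31]
BINARY_OP % → 18 % 31 = 18. Stack: [18]
STORE_FAST s → s=18. Stack: []
LOAD_FAST i → push 2. Stack: [2]
LOAD_CONST → push 1. Stack: [2, 1]
BINARY_OP + → 2 + 1 = 3. Stack: [3]
STORE_FAST i → i=3. Stack: []
LOAD_FAST i → push 3. Stack: [3]
LOAD_CONST → push 4. Stack: [3, 4]
COMPARE_OP bool(<) → 3 vs 4 = True. Stack: [True]
POP_JUMP_IF_FALSE → pop True; no jump. Stack: []
LOAD_FAST_LOAD_FAST s,b → push 18,31. Stack: [18, 31]
BINARY_OP % → 18 % 31 = 18. Stack: [18]
STORE_FAST s → s=18. Stack: []
LOAD_FAST i → push 3. Stack: [3]
LOAD_CONST → push 1. Stack: [3, 1]
BINARY_OP + → 3 + 1 = 4. Stack: [4]
STORE_FAST i → i=4. Stack: []
LOAD_FAST i → push 4. Stack: [4]
LOAD_CONST → push 4. Stack: [4, 4]
COMPARE_OP bool(<) → 4 vs 4 = False. Stack: [False]
POP_JUMP_IF_FALSE → pop False; jump. Stack: []
LOAD_FAST s → push 18. Stack: [18]
RETURN_VALUE → return 18.

18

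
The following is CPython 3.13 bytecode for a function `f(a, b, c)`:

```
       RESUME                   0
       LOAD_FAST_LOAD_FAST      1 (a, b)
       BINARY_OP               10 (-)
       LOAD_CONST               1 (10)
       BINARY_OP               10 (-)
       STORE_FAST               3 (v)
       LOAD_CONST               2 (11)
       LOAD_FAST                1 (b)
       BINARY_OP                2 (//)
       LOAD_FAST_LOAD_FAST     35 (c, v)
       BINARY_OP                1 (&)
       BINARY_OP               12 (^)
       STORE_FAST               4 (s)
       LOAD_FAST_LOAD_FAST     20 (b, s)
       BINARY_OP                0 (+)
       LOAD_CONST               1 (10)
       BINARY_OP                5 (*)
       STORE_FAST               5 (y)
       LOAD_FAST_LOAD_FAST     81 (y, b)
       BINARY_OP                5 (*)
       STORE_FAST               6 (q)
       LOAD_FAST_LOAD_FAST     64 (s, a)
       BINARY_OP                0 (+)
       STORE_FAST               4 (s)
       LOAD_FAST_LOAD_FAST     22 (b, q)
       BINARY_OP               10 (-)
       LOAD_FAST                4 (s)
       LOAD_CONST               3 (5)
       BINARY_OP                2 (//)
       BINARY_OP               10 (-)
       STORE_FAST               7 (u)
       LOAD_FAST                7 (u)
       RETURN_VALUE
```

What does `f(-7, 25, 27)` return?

LOAD_FAST_LOAD_FAST a,b → push -7,25. Stack: [-7, 25]
BINARY_OP - → -7 - 25 = -32. Stack: [-32]
LOAD_CONST → push 10. Stack: [-32, 10]
BINARY_OP - → -32 - 10 = -42. Stack: [-42]
STORE_FAST v → v=-42. Stack: []
LOAD_CONST → push 11. Stack: [11]
LOAD_FAST b → push 25. Stack: [11, 25]
BINARY_OP // → 11 // 25 = 0. Stack: [0]
LOAD_FAST_LOAD_FAST c,v → push 27,-42. Stack: [0, 27, -42]
BINARY_OP & → 27 & -42 = 18. Stack: [0, 18]
BINARY_OP ^ → 0 ^ 18 = 18. Stack: [18]
STORE_FAST s → s=18. Stack: []
LOAD_FAST_LOAD_FAST b,s → push 25,18. Stack: [25, 18]
BINARY_OP + → 25 + 18 = 43. Stack: [43]
LOAD_CONST → push 10. Stack: [43, 10]
BINARY_OP * → 43 * 10 = 430. Stack: [430]
STORE_FAST y → y=430. Stack: []
LOAD_FAST_LOAD_FAST y,b → push 430,25. Stack: [430, 25]
BINARY_OP * → 430 * 25 = 10750. Stack: [10750]
STORE_FAST q → q=10750. Stack: []
LOAD_FAST_LOAD_FAST s,a → push 18,-7. Stack: [18, -7]
BINARY_OP + → 18 + -7 = 11. Stack: [11]
STORE_FAST s → s=11. Stack: []
LOAD_FAST_LOAD_FAST b,q → push 25,10750. Stack: [25, 10750]
BINARY_OP - → 25 - 10750 = -10725. Stack: [-10725]
LOAD_FAST s → push 11. Stack: [-10725, 11]
LOAD_CONST → push 5. Stack: [-10725, 11, 5]
BINARY_OP // → 11 // 5 = 2. Stack: [-10725, 2]
BINARY_OP - → -10725 - 2 = -10727. Stack: [-10727]
STORE_FAST u → u=-10727. Stack: []
LOAD_FAST u → push -10727. Stack: [-10727]
RETURN_VALUE → return -10727.

-10727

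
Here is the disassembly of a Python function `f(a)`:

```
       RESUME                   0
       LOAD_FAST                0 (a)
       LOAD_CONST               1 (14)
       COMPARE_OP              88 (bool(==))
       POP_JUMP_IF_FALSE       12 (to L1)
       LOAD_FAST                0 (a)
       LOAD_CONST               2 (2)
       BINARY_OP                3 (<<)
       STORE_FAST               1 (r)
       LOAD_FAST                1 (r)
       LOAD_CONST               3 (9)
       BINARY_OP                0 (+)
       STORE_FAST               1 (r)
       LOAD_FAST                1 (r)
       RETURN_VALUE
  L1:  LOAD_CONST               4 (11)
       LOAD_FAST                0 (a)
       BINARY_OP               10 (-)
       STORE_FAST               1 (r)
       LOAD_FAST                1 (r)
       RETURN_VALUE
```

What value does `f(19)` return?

-8

LOAD_FAST a → push 19. Stack: [19]
LOAD_CONST → push 14. Stack: [19, 14]
COMPARE_OP bool(==) → 19 vs 14 = False. Stack: [False]
POP_JUMP_IF_FALSE → pop False; jump. Stack: []
LOAD_CONST → push 11. Stack: [11]
LOAD_FAST a → push 19. Stack: [11, 19]
BINARY_OP - → 11 - 19 = -8. Stack: [-8]
STORE_FAST r → r=-8. Stack: []
LOAD_FAST r → push -8. Stack: [-8]
RETURN_VALUE → return -8.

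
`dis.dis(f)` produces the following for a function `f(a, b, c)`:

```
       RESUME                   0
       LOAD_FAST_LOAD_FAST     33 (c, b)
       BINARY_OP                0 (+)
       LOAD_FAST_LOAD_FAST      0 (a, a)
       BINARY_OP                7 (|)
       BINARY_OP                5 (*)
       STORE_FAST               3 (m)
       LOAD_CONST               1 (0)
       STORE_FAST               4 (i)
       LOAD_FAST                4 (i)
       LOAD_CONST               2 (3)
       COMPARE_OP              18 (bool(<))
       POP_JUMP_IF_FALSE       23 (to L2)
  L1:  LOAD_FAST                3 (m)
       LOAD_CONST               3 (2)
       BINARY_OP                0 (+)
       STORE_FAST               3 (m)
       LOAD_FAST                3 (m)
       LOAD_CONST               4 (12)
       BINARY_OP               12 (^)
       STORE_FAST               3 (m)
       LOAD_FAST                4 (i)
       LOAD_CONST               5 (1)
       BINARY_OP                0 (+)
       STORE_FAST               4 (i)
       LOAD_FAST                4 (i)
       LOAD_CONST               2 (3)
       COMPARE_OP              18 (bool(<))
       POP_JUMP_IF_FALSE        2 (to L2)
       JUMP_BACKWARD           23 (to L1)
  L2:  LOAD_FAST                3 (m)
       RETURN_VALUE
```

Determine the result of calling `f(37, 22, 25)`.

1757

LOAD_FAST_LOAD_FAST c,b → push 25,22. Stack: [25, 22]
BINARY_OP + → 25 + 22 = 47. Stack: [47]
LOAD_FAST_LOAD_FAST a,a → push 37,37. Stack: [47, 37, 37]
BINARY_OP | → 37 | 37 = 37. Stack: [47, 37]
BINARY_OP * → 47 * 37 = 1739. Stack: [1739]
STORE_FAST m → m=1739. Stack: []
LOAD_CONST → push 0. Stack: [0]
STORE_FAST i → i=0. Stack: []
LOAD_FAST i → push 0. Stack: [0]
LOAD_CONST → push 3. Stack: [0, 3]
COMPARE_OP bool(<) → 0 vs 3 = True. Stack: [True]
POP_JUMP_IF_FALSE → pop True; no jump. Stack: []
LOAD_FAST m → push 1739. Stack: [1739]
LOAD_CONST → push 2. Stack: [1739, 2]
BINARY_OP + → 1739 + 2 = 1741. Stack: [1741]
STORE_FAST m → m=1741. Stack: []
LOAD_FAST m → push 1741. Stack: [1741]
LOAD_CONST → push 12. Stack: [1741, 12]
BINARY_OP ^ → 1741 ^ 12 = 1729. Stack: [1729]
STORE_FAST m → m=1729. Stack: []
LOAD_FAST i → push 0. Stack: [0]
LOAD_CONST → push 1. Stack: [0, 1]
BINARY_OP + → 0 + 1 = 1. Stack: [1]
STORE_FAST i → i=1. Stack: []
LOAD_FAST i → push 1. Stack: [1]
LOAD_CONST → push 3. Stack: [1, 3]
COMPARE_OP bool(<) → 1 vs 3 = True. Stack: [True]
POP_JUMP_IF_FALSE → pop True; no jump. Stack: []
LOAD_FAST m → push 1729. Stack: [1729]
LOAD_CONST → push 2. Stack: [1729, 2]
BINARY_OP + → 1729 + 2 = 1731. Stack: [1731]
STORE_FAST m → m=1731. Stack: []
LOAD_FAST m → push 1731. Stack: [1731]
LOAD_CONST → push 12. Stack: [1731, 12]
BINARY_OP ^ → 1731 ^ 12 = 1743. Stack: [1743]
STORE_FAST m → m=1743. Stack: []
LOAD_FAST i → push 1. Stack: [1]
LOAD_CONST → push 1. Stack: [1, 1]
BINARY_OP + → 1 + 1 = 2. Stack: [2]
STORE_FAST i → i=2. Stack: []
LOAD_FAST i → push 2. Stack: [2]
LOAD_CONST → push 3. Stack: [2, 3]
COMPARE_OP bool(<) → 2 vs 3 = True. Stack: [True]
POP_JUMP_IF_FALSE → pop True; no jump. Stack: []
LOAD_FAST m → push 1743. Stack: [1743]
LOAD_CONST → push 2. Stack: [1743, 2]
BINARY_OP + → 1743 + 2 = 1745. Stack: [1745]
STORE_FAST m → m=1745. Stack: []
LOAD_FAST m → push 1745. Stack: [1745]
LOAD_CONST → push 12. Stack: [1745, 12]
BINARY_OP ^ → 1745 ^ 12 = 1757. Stack: [1757]
STORE_FAST m → m=1757. Stack: []
LOAD_FAST i → push 2. Stack: [2]
LOAD_CONST → push 1. Stack: [2, 1]
BINARY_OP + → 2 + 1 = 3. Stack: [3]
STORE_FAST i → i=3. Stack: []
LOAD_FAST i → push 3. Stack: [3]
LOAD_CONST → push 3. Stack: [3, 3]
COMPARE_OP bool(<) → 3 vs 3 = False. Stack: [False]
POP_JUMP_IF_FALSE → pop False; jump. Stack: []
LOAD_FAST m → push 1757. Stack: [1757]
RETURN_VALUE → return 1757.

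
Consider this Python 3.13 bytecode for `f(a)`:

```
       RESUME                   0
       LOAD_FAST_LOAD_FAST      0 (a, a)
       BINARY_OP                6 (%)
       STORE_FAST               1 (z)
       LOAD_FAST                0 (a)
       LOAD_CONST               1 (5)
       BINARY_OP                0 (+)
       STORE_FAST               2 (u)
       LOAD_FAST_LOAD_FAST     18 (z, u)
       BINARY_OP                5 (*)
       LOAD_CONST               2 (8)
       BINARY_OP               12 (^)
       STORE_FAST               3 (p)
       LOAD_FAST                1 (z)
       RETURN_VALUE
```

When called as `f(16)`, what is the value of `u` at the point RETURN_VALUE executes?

21

LOAD_FAST_LOAD_FAST a,a → push 16,16. Stack: [16, 16]
BINARY_OP % → 16 % 16 = 0. Stack: [0]
STORE_FAST z → z=0. Stack: []
LOAD_FAST a → push 16. Stack: [16]
LOAD_CONST → push 5. Stack: [16, 5]
BINARY_OP + → 16 + 5 = 21. Stack: [21]
STORE_FAST u → u=21. Stack: []
LOAD_FAST_LOAD_FAST z,u → push 0,21. Stack: [0, 21]
BINARY_OP * → 0 * 21 = 0. Stack: [0]
LOAD_CONST → push 8. Stack: [0, 8]
BINARY_OP ^ → 0 ^ 8 = 8. Stack: [8]
STORE_FAST p → p=8. Stack: []
LOAD_FAST z → push 0. Stack: [0]
RETURN_VALUE → return 0.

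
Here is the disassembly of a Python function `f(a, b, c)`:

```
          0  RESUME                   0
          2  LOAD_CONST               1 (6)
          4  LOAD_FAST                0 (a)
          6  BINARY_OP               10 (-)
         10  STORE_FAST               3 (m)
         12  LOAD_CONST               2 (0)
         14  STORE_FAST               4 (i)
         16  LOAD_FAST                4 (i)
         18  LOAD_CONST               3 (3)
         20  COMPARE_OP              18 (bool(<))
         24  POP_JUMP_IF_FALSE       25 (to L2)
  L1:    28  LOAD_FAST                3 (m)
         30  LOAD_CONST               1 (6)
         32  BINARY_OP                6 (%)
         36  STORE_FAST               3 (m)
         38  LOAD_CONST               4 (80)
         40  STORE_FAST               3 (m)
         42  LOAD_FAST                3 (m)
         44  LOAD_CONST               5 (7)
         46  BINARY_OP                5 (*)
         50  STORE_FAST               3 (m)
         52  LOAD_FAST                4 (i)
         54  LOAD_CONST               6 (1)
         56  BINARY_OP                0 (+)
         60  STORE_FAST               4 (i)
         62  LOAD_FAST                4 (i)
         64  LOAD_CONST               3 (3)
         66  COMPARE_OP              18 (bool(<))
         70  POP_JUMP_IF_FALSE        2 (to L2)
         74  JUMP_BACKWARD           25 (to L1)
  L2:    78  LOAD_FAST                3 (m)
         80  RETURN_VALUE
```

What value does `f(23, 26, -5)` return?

560

LOAD_CONST → push 6. Stack: [6]
LOAD_FAST a → push 23. Stack: [6, 23]
BINARY_OP - → 6 - 23 = -17. Stack: [-17]
STORE_FAST m → m=-17. Stack: []
LOAD_CONST → push 0. Stack: [0]
STORE_FAST i → i=0. Stack: []
LOAD_FAST i → push 0. Stack: [0]
LOAD_CONST → push 3. Stack: [0, 3]
COMPARE_OP bool(<) → 0 vs 3 = True. Stack: [True]
POP_JUMP_IF_FALSE → pop True; no jump. Stack: []
LOAD_FAST m → push -17. Stack: [-17]
LOAD_CONST → push 6. Stack: [-17, 6]
BINARY_OP % → -17 % 6 = 1. Stack: [1]
STORE_FAST m → m=1. Stack: []
LOAD_CONST → push 80. Stack: [80]
STORE_FAST m → m=80. Stack: []
LOAD_FAST m → push 80. Stack: [80]
LOAD_CONST → push 7. Stack: [80, 7]
BINARY_OP * → 80 * 7 = 560. Stack: [560]
STORE_FAST m → m=560. Stack: []
LOAD_FAST i → push 0. Stack: [0]
LOAD_CONST → push 1. Stack: [0, 1]
BINARY_OP + → 0 + 1 = 1. Stack: [1]
STORE_FAST i → i=1. Stack: []
LOAD_FAST i → push 1. Stack: [1]
LOAD_CONST → push 3. Stack: [1, 3]
COMPARE_OP bool(<) → 1 vs 3 = True. Stack: [True]
POP_JUMP_IF_FALSE → pop True; no jump. Stack: []
LOAD_FAST m → push 560. Stack: [560]
LOAD_CONST → push 6. Stack: [560, 6]
BINARY_OP % → 560 % 6 = 2. Stack: [2]
STORE_FAST m → m=2. Stack: []
LOAD_CONST → push 80. Stack: [80]
STORE_FAST m → m=80. Stack: []
LOAD_FAST m → push 80. Stack: [80]
LOAD_CONST → push 7. Stack: [80, 7]
BINARY_OP * → 80 * 7 = 560. Stack: [560]
STORE_FAST m → m=560. Stack: []
LOAD_FAST i → push 1. Stack: [1]
LOAD_CONST → push 1. Stack: [1, 1]
BINARY_OP + → 1 + 1 = 2. Stack: [2]
STORE_FAST i → i=2. Stack: []
LOAD_FAST i → push 2. Stack: [2]
LOAD_CONST → push 3. Stack: [2, 3]
COMPARE_OP bool(<) → 2 vs 3 = True. Stack: [True]
POP_JUMP_IF_FALSE → pop True; no jump. Stack: []
LOAD_FAST m → push 560. Stack: [560]
LOAD_CONST → push 6. Stack: [560, 6]
BINARY_OP % → 560 % 6 = 2. Stack: [2]
STORE_FAST m → m=2. Stack: []
LOAD_CONST → push 80. Stack: [80]
STORE_FAST m → m=80. Stack: []
LOAD_FAST m → push 80. Stack: [80]
LOAD_CONST → push 7. Stack: [80, 7]
BINARY_OP * → 80 * 7 = 560. Stack: [560]
STORE_FAST m → m=560. Stack: []
LOAD_FAST i → push 2. Stack: [2]
LOAD_CONST → push 1. Stack: [2, 1]
BINARY_OP + → 2 + 1 = 3. Stack: [3]
STORE_FAST i → i=3. Stack: []
LOAD_FAST i → push 3. Stack: [3]
LOAD_CONST → push 3. Stack: [3, 3]
COMPARE_OP bool(<) → 3 vs 3 = False. Stack: [False]
POP_JUMP_IF_FALSE → pop False; jump. Stack: []
LOAD_FAST m → push 560. Stack: [560]
RETURN_VALUE → return 560.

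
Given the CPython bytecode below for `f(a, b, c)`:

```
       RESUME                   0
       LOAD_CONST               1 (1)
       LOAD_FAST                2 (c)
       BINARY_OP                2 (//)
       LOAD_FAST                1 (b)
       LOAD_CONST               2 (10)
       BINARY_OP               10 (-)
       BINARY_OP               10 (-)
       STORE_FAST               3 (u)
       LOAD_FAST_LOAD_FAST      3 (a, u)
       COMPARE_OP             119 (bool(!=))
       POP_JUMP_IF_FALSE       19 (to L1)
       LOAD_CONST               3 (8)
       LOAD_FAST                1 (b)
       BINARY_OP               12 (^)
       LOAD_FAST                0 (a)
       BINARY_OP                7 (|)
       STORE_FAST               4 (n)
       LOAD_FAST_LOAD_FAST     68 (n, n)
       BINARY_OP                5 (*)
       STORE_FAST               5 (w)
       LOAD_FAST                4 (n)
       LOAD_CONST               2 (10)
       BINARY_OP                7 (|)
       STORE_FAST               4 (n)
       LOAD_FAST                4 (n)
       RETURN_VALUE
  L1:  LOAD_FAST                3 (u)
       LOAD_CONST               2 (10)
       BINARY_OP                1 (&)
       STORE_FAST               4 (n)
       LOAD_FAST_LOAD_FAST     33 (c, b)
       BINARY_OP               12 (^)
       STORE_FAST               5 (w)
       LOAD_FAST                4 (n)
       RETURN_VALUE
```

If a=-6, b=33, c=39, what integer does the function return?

LOAD_CONST → push 1. Stack: [1]
LOAD_FAST c → push 39. Stack: [1, 39]
BINARY_OP // → 1 // 39 = 0. Stack: [0]
LOAD_FAST b → push 33. Stack: [0, 33]
LOAD_CONST → push 10. Stack: [0, 33, 10]
BINARY_OP - → 33 - 10 = 23. Stack: [0, 23]
BINARY_OP - → 0 - 23 = -23. Stack: [-23]
STORE_FAST u → u=-23. Stack: []
LOAD_FAST_LOAD_FAST a,u → push -6,-23. Stack: [-6, -23]
COMPARE_OP bool(!=) → -6 vs -23 = True. Stack: [True]
POP_JUMP_IF_FALSE → pop True; no jump. Stack: []
LOAD_CONST → push 8. Stack: [8]
LOAD_FAST b → push 33. Stack: [8, 33]
BINARY_OP ^ → 8 ^ 33 = 41. Stack: [41]
LOAD_FAST a → push -6. Stack: [41, -6]
BINARY_OP | → 41 | -6 = -5. Stack: [-5]
STORE_FAST n → n=-5. Stack: []
LOAD_FAST_LOAD_FAST n,n → push -5,-5. Stack: [-5, -5]
BINARY_OP * → -5 * -5 = 25. Stack: [25]
STORE_FAST w → w=25. Stack: []
LOAD_FAST n → push -5. Stack: [-5]
LOAD_CONST → push 10. Stack: [-5, 10]
BINARY_OP | → -5 | 10 = -5. Stack: [-5]
STORE_FAST n → n=-5. Stack: []
LOAD_FAST n → push -5. Stack: [-5]
RETURN_VALUE → return -5.

-5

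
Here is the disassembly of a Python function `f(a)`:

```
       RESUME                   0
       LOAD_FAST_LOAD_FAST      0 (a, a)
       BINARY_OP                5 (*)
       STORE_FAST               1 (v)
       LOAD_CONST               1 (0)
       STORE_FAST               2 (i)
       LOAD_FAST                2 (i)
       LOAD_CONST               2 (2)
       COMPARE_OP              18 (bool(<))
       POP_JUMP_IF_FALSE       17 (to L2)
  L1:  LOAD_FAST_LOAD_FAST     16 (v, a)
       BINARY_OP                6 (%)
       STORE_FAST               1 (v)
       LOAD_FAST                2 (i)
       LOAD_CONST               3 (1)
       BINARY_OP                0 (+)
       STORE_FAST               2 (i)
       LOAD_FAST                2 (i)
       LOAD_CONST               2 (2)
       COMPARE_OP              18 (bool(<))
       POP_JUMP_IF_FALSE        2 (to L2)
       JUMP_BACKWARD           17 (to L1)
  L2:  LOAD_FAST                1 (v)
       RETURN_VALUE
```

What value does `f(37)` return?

0

LOAD_FAST_LOAD_FAST a,a → push 37,37. Stack: [37, 37]
BINARY_OP * → 37 * 37 = 1369. Stack: [1369]
STORE_FAST v → v=1369. Stack: []
LOAD_CONST → push 0. Stack: [0]
STORE_FAST i → i=0. Stack: []
LOAD_FAST i → push 0. Stack: [0]
LOAD_CONST → push 2. Stack: [0, 2]
COMPARE_OP bool(<) → 0 vs 2 = True. Stack: [True]
POP_JUMP_IF_FALSE → pop True; no jump. Stack: []
LOAD_FAST_LOAD_FAST v,a → push 1369,37. Stack: [1369, 37]
BINARY_OP % → 1369 % 37 = 0. Stack: [0]
STORE_FAST v → v=0. Stack: []
LOAD_FAST i → push 0. Stack: [0]
LOAD_CONST → push 1. Stack: [0, 1]
BINARY_OP + → 0 + 1 = 1. Stack: [1]
STORE_FAST i → i=1. Stack: []
LOAD_FAST i → push 1. Stack: [1]
LOAD_CONST → push 2. Stack: [1, 2]
COMPARE_OP bool(<) → 1 vs 2 = True. Stack: [True]
POP_JUMP_IF_FALSE → pop True; no jump. Stack: []
LOAD_FAST_LOAD_FAST v,a → push 0,37. Stack: [0, 37]
BINARY_OP % → 0 % 37 = 0. Stack: [0]
STORE_FAST v → v=0. Stack: []
LOAD_FAST i → push 1. Stack: [1]
LOAD_CONST → push 1. Stack: [1, 1]
BINARY_OP + → 1 + 1 = 2. Stack: [2]
STORE_FAST i → i=2. Stack: []
LOAD_FAST i → push 2. Stack: [2]
LOAD_CONST → push 2. Stack: [2, 2]
COMPARE_OP bool(<) → 2 vs 2 = False. Stack: [False]
POP_JUMP_IF_FALSE → pop False; jump. Stack: []
LOAD_FAST v → push 0. Stack: [0]
RETURN_VALUE → return 0.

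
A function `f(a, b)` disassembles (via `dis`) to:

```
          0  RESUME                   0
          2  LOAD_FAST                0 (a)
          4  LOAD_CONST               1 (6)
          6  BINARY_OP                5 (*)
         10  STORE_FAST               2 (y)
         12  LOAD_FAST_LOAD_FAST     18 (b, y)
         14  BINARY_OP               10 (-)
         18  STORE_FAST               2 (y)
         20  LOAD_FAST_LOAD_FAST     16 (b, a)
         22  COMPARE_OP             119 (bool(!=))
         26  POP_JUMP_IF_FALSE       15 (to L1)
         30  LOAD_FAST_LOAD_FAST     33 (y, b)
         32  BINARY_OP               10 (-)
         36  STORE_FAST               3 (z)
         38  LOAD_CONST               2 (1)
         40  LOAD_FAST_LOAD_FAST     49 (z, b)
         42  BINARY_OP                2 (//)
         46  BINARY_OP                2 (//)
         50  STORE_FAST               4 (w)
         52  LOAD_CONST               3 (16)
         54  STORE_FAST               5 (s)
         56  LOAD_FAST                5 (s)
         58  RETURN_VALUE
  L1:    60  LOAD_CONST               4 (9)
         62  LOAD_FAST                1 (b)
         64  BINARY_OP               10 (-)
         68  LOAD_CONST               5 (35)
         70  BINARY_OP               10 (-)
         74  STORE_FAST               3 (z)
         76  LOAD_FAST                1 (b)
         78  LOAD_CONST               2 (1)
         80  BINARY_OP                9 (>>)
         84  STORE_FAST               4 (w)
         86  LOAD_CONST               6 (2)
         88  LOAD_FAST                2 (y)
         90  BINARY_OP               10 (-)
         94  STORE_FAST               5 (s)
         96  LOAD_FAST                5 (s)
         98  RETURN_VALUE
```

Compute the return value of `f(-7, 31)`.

16

LOAD_FAST a → push -7. Stack: [-7]
LOAD_CONST → push 6. Stack: [-7, 6]
BINARY_OP * → -7 * 6 = -42. Stack: [-42]
STORE_FAST y → y=-42. Stack: []
LOAD_FAST_LOAD_FAST b,y → push 31,-42. Stack: [31, -42]
BINARY_OP - → 31 - -42 = 73. Stack: [73]
STORE_FAST y → y=73. Stack: []
LOAD_FAST_LOAD_FAST b,a → push 31,-7. Stack: [31, -7]
COMPARE_OP bool(!=) → 31 vs -7 = True. Stack: [True]
POP_JUMP_IF_FALSE → pop True; no jump. Stack: []
LOAD_FAST_LOAD_FAST y,b → push 73,31. Stack: [73, 31]
BINARY_OP - → 73 - 31 = 42. Stack: [42]
STORE_FAST z → z=42. Stack: []
LOAD_CONST → push 1. Stack: [1]
LOAD_FAST_LOAD_FAST z,b → push 42,31. Stack: [1, 42, 31]
BINARY_OP // → 42 // 31 = 1. Stack: [1, 1]
BINARY_OP // → 1 // 1 = 1. Stack: [1]
STORE_FAST w → w=1. Stack: []
LOAD_CONST → push 16. Stack: [16]
STORE_FAST s → s=16. Stack: []
LOAD_FAST s → push 16. Stack: [16]
RETURN_VALUE → return 16.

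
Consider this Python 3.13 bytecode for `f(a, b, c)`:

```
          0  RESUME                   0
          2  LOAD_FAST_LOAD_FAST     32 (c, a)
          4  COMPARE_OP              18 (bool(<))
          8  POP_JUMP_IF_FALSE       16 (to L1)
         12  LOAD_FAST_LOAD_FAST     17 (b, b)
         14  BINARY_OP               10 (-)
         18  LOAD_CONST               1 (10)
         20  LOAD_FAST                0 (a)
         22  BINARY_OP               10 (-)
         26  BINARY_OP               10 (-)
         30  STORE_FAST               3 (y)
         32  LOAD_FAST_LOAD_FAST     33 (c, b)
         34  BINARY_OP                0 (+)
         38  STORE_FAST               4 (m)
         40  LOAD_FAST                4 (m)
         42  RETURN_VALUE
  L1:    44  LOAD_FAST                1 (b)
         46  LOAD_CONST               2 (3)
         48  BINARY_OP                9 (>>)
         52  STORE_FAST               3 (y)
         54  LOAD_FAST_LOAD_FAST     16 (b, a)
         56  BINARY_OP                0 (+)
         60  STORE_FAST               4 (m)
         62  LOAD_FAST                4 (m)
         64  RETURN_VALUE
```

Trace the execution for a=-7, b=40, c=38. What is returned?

LOAD_FAST_LOAD_FAST c,a → push 38,-7. Stack: [38, -7]
COMPARE_OP bool(<) → 38 vs -7 = False. Stack: [False]
POP_JUMP_IF_FALSE → pop False; jump. Stack: []
LOAD_FAST b → push 40. Stack: [40]
LOAD_CONST → push 3. Stack: [40, 3]
BINARY_OP >> → 40 >> 3 = 5. Stack: [5]
STORE_FAST y → y=5. Stack: []
LOAD_FAST_LOAD_FAST b,a → push 40,-7. Stack: [40, -7]
BINARY_OP + → 40 + -7 = 33. Stack: [33]
STORE_FAST m → m=33. Stack: []
LOAD_FAST m → push 33. Stack: [33]
RETURN_VALUE → return 33.

33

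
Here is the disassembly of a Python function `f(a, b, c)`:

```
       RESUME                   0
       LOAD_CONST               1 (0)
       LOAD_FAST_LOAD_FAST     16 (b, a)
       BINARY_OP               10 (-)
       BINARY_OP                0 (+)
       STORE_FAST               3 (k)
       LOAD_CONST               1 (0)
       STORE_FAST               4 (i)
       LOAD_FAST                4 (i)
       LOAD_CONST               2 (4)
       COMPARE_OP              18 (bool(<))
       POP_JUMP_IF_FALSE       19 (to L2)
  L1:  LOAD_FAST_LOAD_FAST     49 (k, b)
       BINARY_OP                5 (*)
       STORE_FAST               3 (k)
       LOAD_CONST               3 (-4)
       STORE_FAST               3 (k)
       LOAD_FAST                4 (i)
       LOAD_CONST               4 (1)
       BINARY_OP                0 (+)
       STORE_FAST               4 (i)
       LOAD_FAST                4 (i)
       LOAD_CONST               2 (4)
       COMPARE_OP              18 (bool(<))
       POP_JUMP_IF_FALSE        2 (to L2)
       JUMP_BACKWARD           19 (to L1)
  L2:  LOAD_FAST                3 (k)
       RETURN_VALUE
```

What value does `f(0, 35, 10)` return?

LOAD_CONST → push 0. Stack: [0]
LOAD_FAST_LOAD_FAST b,a → push 35,0. Stack: [0, 35, 0]
BINARY_OP - → 35 - 0 = 35. Stack: [0, 35]
BINARY_OP + → 0 + 35 = 35. Stack: [35]
STORE_FAST k → k=35. Stack: []
LOAD_CONST → push 0. Stack: [0]
STORE_FAST i → i=0. Stack: []
LOAD_FAST i → push 0. Stack: [0]
LOAD_CONST → push 4. Stack: [0, 4]
COMPARE_OP bool(<) → 0 vs 4 = True. Stack: [True]
POP_JUMP_IF_FALSE → pop True; no jump. Stack: []
LOAD_FAST_LOAD_FAST k,b → push 35,35. Stack: [35, 35]
BINARY_OP * → 35 * 35 = 1225. Stack: [1225]
STORE_FAST k → k=1225. Stack: []
LOAD_CONST → push -4. Stack: [-4]
STORE_FAST k → k=-4. Stack: []
LOAD_FAST i → push 0. Stack: [0]
LOAD_CONST → push 1. Stack: [0, 1]
BINARY_OP + → 0 + 1 = 1. Stack: [1]
STORE_FAST i → i=1. Stack: []
LOAD_FAST i → push 1. Stack: [1]
LOAD_CONST → push 4. Stack: [1, 4]
COMPARE_OP bool(<) → 1 vs 4 = True. Stack: [True]
POP_JUMP_IF_FALSE → pop True; no jump. Stack: []
LOAD_FAST_LOAD_FAST k,b → push -4,35. Stack: [-4, 35]
BINARY_OP * → -4 * 35 = -140. Stack: [-140]
STORE_FAST k → k=-140. Stack: []
LOAD_CONST → push -4. Stack: [-4]
STORE_FAST k → k=-4. Stack: []
LOAD_FAST i → push 1. Stack: [1]
LOAD_CONST → push 1. Stack: [1, 1]
BINARY_OP + → 1 + 1 = 2. Stack: [2]
STORE_FAST i → i=2. Stack: []
LOAD_FAST i → push 2. Stack: [2]
LOAD_CONST → push 4. Stack: [2, 4]
COMPARE_OP bool(<) → 2 vs 4 = True. Stack: [True]
POP_JUMP_IF_FALSE → pop True; no jump. Stack: []
LOAD_FAST_LOAD_FAST k,b → push -4,35. Stack: [-4, 35]
BINARY_OP * → -4 * 35 = -140. Stack: [-140]
STORE_FAST k → k=-140. Stack: []
LOAD_CONST → push -4. Stack: [-4]
STORE_FAST k → k=-4. Stack: []
LOAD_FAST i → push 2. Stack: [2]
LOAD_CONST → push 1. Stack: [2, 1]
BINARY_OP + → 2 + 1 = 3. Stack: [3]
STORE_FAST i → i=3. Stack: []
LOAD_FAST i → push 3. Stack: [3]
LOAD_CONST → push 4. Stack: [3, 4]
COMPARE_OP bool(<) → 3 vs 4 = True. Stack: [True]
POP_JUMP_IF_FALSE → pop True; no jump. Stack: []
LOAD_FAST_LOAD_FAST k,b → push -4,35. Stack: [-4, 35]
BINARY_OP * → -4 * 35 = -140. Stack: [-140]
STORE_FAST k → k=-140. Stack: []
LOAD_CONST → push -4. Stack: [-4]
STORE_FAST k → k=-4. Stack: []
LOAD_FAST i → push 3. Stack: [3]
LOAD_CONST → push 1. Stack: [3, 1]
BINARY_OP + → 3 + 1 = 4. Stack: [4]
STORE_FAST i → i=4. Stack: []
LOAD_FAST i → push 4. Stack: [4]
LOAD_CONST → push 4. Stack: [4, 4]
COMPARE_OP bool(<) → 4 vs 4 = False. Stack: [False]
POP_JUMP_IF_FALSE → pop False; jump. Stack: []
LOAD_FAST k → push -4. Stack: [-4]
RETURN_VALUE → return -4.

-4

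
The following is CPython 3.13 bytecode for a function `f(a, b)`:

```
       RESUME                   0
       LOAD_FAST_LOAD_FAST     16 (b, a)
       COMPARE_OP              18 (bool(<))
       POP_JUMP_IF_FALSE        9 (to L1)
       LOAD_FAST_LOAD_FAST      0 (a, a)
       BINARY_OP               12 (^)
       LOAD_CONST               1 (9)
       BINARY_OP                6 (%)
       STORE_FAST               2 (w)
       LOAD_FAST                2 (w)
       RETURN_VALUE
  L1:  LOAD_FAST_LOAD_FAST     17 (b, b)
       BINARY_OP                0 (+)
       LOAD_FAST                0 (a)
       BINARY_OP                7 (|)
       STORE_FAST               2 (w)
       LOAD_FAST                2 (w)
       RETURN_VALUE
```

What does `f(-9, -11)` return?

LOAD_FAST_LOAD_FAST b,a → push -11,-9. Stack: [-11, -9]
COMPARE_OP bool(<) → -11 vs -9 = True. Stack: [True]
POP_JUMP_IF_FALSE → pop True; no jump. Stack: []
LOAD_FAST_LOAD_FAST a,a → push -9,-9. Stack: [-9, -9]
BINARY_OP ^ → -9 ^ -9 = 0. Stack: [0]
LOAD_CONST → push 9. Stack: [0, 9]
BINARY_OP % → 0 % 9 = 0. Stack: [0]
STORE_FAST w → w=0. Stack: []
LOAD_FAST w → push 0. Stack: [0]
RETURN_VALUE → return 0.

0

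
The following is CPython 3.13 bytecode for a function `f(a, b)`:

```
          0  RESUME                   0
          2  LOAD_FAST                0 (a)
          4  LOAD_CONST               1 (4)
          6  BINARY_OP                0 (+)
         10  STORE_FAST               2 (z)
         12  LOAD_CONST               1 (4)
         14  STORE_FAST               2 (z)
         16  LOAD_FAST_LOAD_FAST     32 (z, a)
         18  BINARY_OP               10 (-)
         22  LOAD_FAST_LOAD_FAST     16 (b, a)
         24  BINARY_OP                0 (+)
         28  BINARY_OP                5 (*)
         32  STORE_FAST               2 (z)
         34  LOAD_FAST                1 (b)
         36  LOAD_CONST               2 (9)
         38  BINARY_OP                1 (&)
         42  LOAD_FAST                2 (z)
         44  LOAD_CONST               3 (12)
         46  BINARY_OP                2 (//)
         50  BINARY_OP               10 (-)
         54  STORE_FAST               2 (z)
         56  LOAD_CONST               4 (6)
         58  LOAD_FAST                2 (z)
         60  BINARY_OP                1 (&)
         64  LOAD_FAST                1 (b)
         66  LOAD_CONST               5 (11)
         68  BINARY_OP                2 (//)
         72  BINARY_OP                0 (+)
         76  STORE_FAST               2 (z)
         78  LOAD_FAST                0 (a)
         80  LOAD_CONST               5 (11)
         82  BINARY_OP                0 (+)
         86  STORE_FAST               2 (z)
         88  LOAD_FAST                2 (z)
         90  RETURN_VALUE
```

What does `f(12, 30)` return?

23

LOAD_FAST a → push 12. Stack: [12]
LOAD_CONST → push 4. Stack: [12, 4]
BINARY_OP + → 12 + 4 = 16. Stack: [16]
STORE_FAST z → z=16. Stack: []
LOAD_CONST → push 4. Stack: [4]
STORE_FAST z → z=4. Stack: []
LOAD_FAST_LOAD_FAST z,a → push 4,12. Stack: [4, 12]
BINARY_OP - → 4 - 12 = -8. Stack: [-8]
LOAD_FAST_LOAD_FAST b,a → push 30,12. Stack: [-8, 30, 12]
BINARY_OP + → 30 + 12 = 42. Stack: [-8, 42]
BINARY_OP * → -8 * 42 = -336. Stack: [-336]
STORE_FAST z → z=-336. Stack: []
LOAD_FAST b → push 30. Stack: [30]
LOAD_CONST → push 9. Stack: [30, 9]
BINARY_OP & → 30 & 9 = 8. Stack: [8]
LOAD_FAST z → push -336. Stack: [8, -336]
LOAD_CONST → push 12. Stack: [8, -336, 12]
BINARY_OP // → -336 // 12 = -28. Stack: [8, -28]
BINARY_OP - → 8 - -28 = 36. Stack: [36]
STORE_FAST z → z=36. Stack: []
LOAD_CONST → push 6. Stack: [6]
LOAD_FAST z → push 36. Stack: [6, 36]
BINARY_OP & → 6 & 36 = 4. Stack: [4]
LOAD_FAST b → push 30. Stack: [4, 30]
LOAD_CONST → push 11. Stack: [4, 30, 11]
BINARY_OP // → 30 // 11 = 2. Stack: [4, 2]
BINARY_OP + → 4 + 2 = 6. Stack: [6]
STORE_FAST z → z=6. Stack: []
LOAD_FAST a → push 12. Stack: [12]
LOAD_CONST → push 11. Stack: [12, 11]
BINARY_OP + → 12 + 11 = 23. Stack: [23]
STORE_FAST z → z=23. Stack: []
LOAD_FAST z → push 23. Stack: [23]
RETURN_VALUE → return 23.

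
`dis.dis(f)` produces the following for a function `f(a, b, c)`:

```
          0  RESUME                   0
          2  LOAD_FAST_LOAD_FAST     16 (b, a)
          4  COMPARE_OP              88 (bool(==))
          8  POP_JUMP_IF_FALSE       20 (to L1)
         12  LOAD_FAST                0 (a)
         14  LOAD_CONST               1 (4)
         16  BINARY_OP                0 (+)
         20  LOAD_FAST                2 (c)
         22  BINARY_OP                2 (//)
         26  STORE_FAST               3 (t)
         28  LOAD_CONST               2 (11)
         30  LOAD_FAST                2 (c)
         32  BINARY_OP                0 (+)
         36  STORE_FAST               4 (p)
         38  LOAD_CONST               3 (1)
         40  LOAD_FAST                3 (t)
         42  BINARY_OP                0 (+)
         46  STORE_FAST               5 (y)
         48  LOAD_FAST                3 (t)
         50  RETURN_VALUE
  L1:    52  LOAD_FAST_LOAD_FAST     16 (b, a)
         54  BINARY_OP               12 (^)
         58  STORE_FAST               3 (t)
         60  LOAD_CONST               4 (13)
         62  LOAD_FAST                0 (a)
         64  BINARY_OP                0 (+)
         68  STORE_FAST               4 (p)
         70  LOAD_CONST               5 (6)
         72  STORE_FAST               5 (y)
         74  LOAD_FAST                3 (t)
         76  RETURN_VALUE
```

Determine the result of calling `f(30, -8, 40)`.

LOAD_FAST_LOAD_FAST b,a → push -8,30. Stack: [-8, 30]
COMPARE_OP bool(==) → -8 vs 30 = False. Stack: [False]
POP_JUMP_IF_FALSE → pop False; jump. Stack: []
LOAD_FAST_LOAD_FAST b,a → push -8,30. Stack: [-8, 30]
BINARY_OP ^ → -8 ^ 30 = -26. Stack: [-26]
STORE_FAST t → t=-26. Stack: []
LOAD_CONST → push 13. Stack: [13]
LOAD_FAST a → push 30. Stack: [13, 30]
BINARY_OP + → 13 + 30 = 43. Stack: [43]
STORE_FAST p → p=43. Stack: []
LOAD_CONST → push 6. Stack: [6]
STORE_FAST y → y=6. Stack: []
LOAD_FAST t → push -26. Stack: [-26]
RETURN_VALUE → return -26.

-26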